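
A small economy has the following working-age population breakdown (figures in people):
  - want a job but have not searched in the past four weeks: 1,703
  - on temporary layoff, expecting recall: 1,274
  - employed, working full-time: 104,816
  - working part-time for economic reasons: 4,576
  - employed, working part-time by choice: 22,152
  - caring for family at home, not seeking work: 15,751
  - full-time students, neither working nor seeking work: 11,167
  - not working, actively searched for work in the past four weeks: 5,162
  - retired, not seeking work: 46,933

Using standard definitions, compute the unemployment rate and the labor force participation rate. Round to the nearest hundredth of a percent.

Employed = 104,816 + 4,576 + 22,152 = 131,544 (anyone who worked, including part-time for economic reasons, counts as employed).
Unemployed = 1,274 + 5,162 = 6,436 (jobless and actively searching, or on temporary layoff).
Labor force = 131,544 + 6,436 = 137,980.
Not in labor force = 1,703 + 15,751 + 11,167 + 46,933 = 75,554 (those not working and not actively searching are outside the labor force — including those who want a job but have given up searching).
Civilian working-age population = 137,980 + 75,554 = 213,534.
Unemployment rate = 6,436 / 137,980 = 4.66%.
Labor force participation rate = 137,980 / 213,534 = 64.62%.

Unemployment rate ≈ 4.66%; labor force participation rate ≈ 64.62%.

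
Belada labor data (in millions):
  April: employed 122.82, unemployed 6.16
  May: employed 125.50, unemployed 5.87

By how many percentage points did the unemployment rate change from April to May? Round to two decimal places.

The unemployment rate changed by −0.31 percentage points.

April: labor force = 122.82 + 6.16 = 128.98; u = 6.16/128.98 = 4.78%.
May: labor force = 125.50 + 5.87 = 131.37; u = 5.87/131.37 = 4.47%.
Change = 4.47% − 4.78% = −0.31 pp.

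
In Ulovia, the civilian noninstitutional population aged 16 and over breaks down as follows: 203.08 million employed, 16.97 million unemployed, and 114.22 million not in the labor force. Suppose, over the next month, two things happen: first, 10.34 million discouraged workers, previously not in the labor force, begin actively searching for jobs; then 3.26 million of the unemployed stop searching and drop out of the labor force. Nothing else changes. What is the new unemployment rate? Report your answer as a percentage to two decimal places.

Initially, labor force = 203.08 + 16.97 = 220.05 million, so u = 16.97/220.05 = 7.71%.
After the first change, unemployed and labor force both rise by 10.34 → E = 203.08, U = 27.31, labor force = 230.39 million.
After the second change, unemployed and labor force both fall by 3.26 → E = 203.08, U = 24.05, labor force = 227.13 million.
New unemployment rate = 24.05 / 227.13 = 10.59%.

New unemployment rate ≈ 10.59%.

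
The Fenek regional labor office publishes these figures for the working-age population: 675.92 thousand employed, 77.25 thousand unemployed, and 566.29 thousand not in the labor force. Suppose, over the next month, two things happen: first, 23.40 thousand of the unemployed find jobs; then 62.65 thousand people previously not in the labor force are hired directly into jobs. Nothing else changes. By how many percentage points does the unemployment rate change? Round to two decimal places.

Initially, labor force = 675.92 + 77.25 = 753.17 thousand, so u = 77.25/753.17 = 10.26%.
After the first change, unemployed falls and employed rises by 23.40; labor force unchanged → E = 699.32, U = 53.85, labor force = 753.17 thousand.
After the second change, employed and labor force both rise by 62.65; unemployed unchanged → E = 761.97, U = 53.85, labor force = 815.82 thousand.
New unemployment rate = 53.85 / 815.82 = 6.60%.
Change = 6.60% − 10.26% = −3.66 percentage points.

The unemployment rate changes by −3.66 percentage points.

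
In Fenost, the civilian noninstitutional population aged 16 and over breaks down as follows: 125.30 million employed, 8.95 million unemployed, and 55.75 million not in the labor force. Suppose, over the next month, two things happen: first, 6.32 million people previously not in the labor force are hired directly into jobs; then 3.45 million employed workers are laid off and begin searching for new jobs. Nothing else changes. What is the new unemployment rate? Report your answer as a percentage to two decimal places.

New unemployment rate ≈ 8.82%.

Initially, labor force = 125.30 + 8.95 = 134.25 million, so u = 8.95/134.25 = 6.67%.
After the first change, employed and labor force both rise by 6.32; unemployed unchanged → E = 131.62, U = 8.95, labor force = 140.57 million.
After the second change, employed falls and unemployed rises by 3.45; labor force unchanged → E = 128.17, U = 12.40, labor force = 140.57 million.
New unemployment rate = 12.40 / 140.57 = 8.82%.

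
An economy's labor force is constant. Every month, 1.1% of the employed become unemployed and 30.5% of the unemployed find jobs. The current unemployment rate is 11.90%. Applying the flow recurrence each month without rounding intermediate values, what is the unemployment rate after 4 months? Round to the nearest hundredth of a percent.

With a fixed labor force, u_{t+1} = u_t + s·(1−u_t) − f·u_t = u_t·(1−s−f) + s.
Here 1−s−f = 0.684 and s = 0.011.
u_1 = 0.119000 × 0.684 + 0.011 = 0.092396.
u_2 = 0.092396 × 0.684 + 0.011 = 0.074199.
u_3 = 0.074199 × 0.684 + 0.011 = 0.061752.
u_4 = 0.061752 × 0.684 + 0.011 = 0.053238.

Unemployment rate after four months ≈ 5.32%.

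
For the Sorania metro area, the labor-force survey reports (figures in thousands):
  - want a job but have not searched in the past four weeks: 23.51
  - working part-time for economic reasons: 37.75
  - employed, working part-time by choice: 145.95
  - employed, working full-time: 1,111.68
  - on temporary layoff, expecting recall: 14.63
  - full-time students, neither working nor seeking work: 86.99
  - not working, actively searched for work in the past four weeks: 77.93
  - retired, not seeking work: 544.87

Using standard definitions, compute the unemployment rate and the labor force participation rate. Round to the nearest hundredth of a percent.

Employed = 37.75 + 145.95 + 1,111.68 = 1,295.38 thousand (anyone who worked, including part-time for economic reasons, counts as employed).
Unemployed = 14.63 + 77.93 = 92.56 thousand (jobless and actively searching, or on temporary layoff).
Labor force = 1,295.38 + 92.56 = 1,387.94 thousand.
Not in labor force = 23.51 + 86.99 + 544.87 = 655.37 thousand (those not working and not actively searching are outside the labor force — including those who want a job but have given up searching).
Civilian working-age population = 1,387.94 + 655.37 = 2,043.31 thousand.
Unemployment rate = 92.56 / 1,387.94 = 6.67%.
Labor force participation rate = 1,387.94 / 2,043.31 = 67.93%.

Unemployment rate ≈ 6.67%; labor force participation rate ≈ 67.93%.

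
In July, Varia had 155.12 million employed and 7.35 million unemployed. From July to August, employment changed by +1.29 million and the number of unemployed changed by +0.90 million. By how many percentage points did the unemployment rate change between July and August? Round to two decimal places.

The unemployment rate changed by +0.49 percentage points.

July: labor force = 155.12 + 7.35 = 162.47; u = 7.35/162.47 = 4.52%.
August: labor force = 156.41 + 8.25 = 164.66; u = 8.25/164.66 = 5.01%.
Change = 5.01% − 4.52% = +0.49 pp.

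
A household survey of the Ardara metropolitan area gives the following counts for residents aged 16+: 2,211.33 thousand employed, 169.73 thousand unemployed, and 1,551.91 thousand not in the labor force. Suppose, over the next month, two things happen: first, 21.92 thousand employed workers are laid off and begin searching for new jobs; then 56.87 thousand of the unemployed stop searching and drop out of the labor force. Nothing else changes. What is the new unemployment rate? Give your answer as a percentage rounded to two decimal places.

New unemployment rate ≈ 5.80%.

Initially, labor force = 2,211.33 + 169.73 = 2,381.06 thousand, so u = 169.73/2,381.06 = 7.13%.
After the first change, employed falls and unemployed rises by 21.92; labor force unchanged → E = 2,189.41, U = 191.65, labor force = 2,381.06 thousand.
After the second change, unemployed and labor force both fall by 56.87 → E = 2,189.41, U = 134.78, labor force = 2,324.19 thousand.
New unemployment rate = 134.78 / 2,324.19 = 5.80%.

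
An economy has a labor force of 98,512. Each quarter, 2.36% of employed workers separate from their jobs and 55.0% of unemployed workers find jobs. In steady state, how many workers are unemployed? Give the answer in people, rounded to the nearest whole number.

Steady-state unemployment rate u* = s/(s+f) = 2.36/(2.36+55.0) = 0.041144.
Unemployed = u* × labor force = 0.041144 × 98,512 ≈ 4,053.

About 4,053 are unemployed in steady state.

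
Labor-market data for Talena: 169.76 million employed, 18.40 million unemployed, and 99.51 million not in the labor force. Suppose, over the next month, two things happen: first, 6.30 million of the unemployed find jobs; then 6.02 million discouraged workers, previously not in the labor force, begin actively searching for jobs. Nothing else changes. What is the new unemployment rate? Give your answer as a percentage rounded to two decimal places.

Initially, labor force = 169.76 + 18.40 = 188.16 million, so u = 18.40/188.16 = 9.78%.
After the first change, unemployed falls and employed rises by 6.30; labor force unchanged → E = 176.06, U = 12.10, labor force = 188.16 million.
After the second change, unemployed and labor force both rise by 6.02 → E = 176.06, U = 18.12, labor force = 194.18 million.
New unemployment rate = 18.12 / 194.18 = 9.33%.

New unemployment rate ≈ 9.33%.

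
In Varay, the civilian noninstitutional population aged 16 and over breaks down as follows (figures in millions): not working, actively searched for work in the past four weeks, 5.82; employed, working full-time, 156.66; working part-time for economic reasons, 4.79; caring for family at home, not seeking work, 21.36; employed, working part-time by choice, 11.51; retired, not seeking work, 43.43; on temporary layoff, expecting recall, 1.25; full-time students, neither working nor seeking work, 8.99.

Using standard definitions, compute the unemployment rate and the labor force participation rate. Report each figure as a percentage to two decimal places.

Unemployment rate ≈ 3.93%; labor force participation rate ≈ 70.93%.

Employed = 156.66 + 4.79 + 11.51 = 172.96 million (anyone who worked, including part-time for economic reasons, counts as employed).
Unemployed = 5.82 + 1.25 = 7.07 million (jobless and actively searching, or on temporary layoff).
Labor force = 172.96 + 7.07 = 180.03 million.
Not in labor force = 21.36 + 43.43 + 8.99 = 73.78 million (those not working and not actively searching are outside the labor force).
Civilian working-age population = 180.03 + 73.78 = 253.81 million.
Unemployment rate = 7.07 / 180.03 = 3.93%.
Labor force participation rate = 180.03 / 253.81 = 70.93%.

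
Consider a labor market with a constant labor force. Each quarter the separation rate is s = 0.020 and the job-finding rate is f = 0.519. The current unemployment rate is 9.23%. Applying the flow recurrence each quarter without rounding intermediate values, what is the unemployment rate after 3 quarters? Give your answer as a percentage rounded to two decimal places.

With a fixed labor force, u_{t+1} = u_t + s·(1−u_t) − f·u_t = u_t·(1−s−f) + s.
Here 1−s−f = 0.461 and s = 0.020.
u_1 = 0.092300 × 0.461 + 0.020 = 0.062550.
u_2 = 0.062550 × 0.461 + 0.020 = 0.048836.
u_3 = 0.048836 × 0.461 + 0.020 = 0.042513.

Unemployment rate after three quarters ≈ 4.25%.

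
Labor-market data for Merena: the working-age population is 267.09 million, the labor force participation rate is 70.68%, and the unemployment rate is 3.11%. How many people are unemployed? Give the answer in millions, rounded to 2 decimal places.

Labor force = 0.7068 × 267.09 = 188.78 million.
Unemployed = 0.0311 × 188.78 ≈ 5.87 million.

About 5.87 million are unemployed.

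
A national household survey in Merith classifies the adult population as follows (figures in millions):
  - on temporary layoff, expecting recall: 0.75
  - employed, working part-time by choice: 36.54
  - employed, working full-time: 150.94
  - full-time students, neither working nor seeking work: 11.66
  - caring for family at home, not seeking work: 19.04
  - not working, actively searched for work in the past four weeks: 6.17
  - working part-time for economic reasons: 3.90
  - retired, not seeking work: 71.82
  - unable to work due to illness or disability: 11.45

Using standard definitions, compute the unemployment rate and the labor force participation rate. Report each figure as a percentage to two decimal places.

Employed = 36.54 + 150.94 + 3.90 = 191.38 million (anyone who worked, including part-time for economic reasons, counts as employed).
Unemployed = 0.75 + 6.17 = 6.92 million (jobless and actively searching, or on temporary layoff).
Labor force = 191.38 + 6.92 = 198.30 million.
Not in labor force = 11.66 + 19.04 + 71.82 + 11.45 = 113.97 million (those not working and not actively searching are outside the labor force).
Civilian working-age population = 198.30 + 113.97 = 312.27 million.
Unemployment rate = 6.92 / 198.30 = 3.49%.
Labor force participation rate = 198.30 / 312.27 = 63.50%.

Unemployment rate ≈ 3.49%; labor force participation rate ≈ 63.50%.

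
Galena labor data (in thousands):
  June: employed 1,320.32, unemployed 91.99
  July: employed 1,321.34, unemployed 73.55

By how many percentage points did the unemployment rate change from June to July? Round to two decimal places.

June: labor force = 1,320.32 + 91.99 = 1,412.31; u = 91.99/1,412.31 = 6.51%.
July: labor force = 1,321.34 + 73.55 = 1,394.89; u = 73.55/1,394.89 = 5.27%.
Change = 5.27% − 6.51% = −1.24 pp.

The unemployment rate changed by −1.24 percentage points.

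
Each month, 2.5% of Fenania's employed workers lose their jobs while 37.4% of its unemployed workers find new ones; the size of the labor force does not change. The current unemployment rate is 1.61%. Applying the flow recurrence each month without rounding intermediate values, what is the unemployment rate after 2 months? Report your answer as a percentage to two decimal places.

With a fixed labor force, u_{t+1} = u_t + s·(1−u_t) − f·u_t = u_t·(1−s−f) + s.
Here 1−s−f = 0.601 and s = 0.025.
u_1 = 0.016100 × 0.601 + 0.025 = 0.034676.
u_2 = 0.034676 × 0.601 + 0.025 = 0.045840.

Unemployment rate after two months ≈ 4.58%.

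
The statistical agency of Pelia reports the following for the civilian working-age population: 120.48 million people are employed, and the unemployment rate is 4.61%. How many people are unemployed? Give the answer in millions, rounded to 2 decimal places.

Let U be the number unemployed. The labor force is E + U, and U/(E+U) = 0.0461.
So U = 0.0461 × 120.48 / (1 − 0.0461) = 5.5541 / 0.9539 ≈ 5.82 million.

About 5.82 million are unemployed.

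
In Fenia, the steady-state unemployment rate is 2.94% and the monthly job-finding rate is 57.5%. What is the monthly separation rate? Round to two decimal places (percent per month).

Separation rate ≈ 1.74% per month.

From u* = s/(s+f): s = u·f/(1−u).
s = 0.0294 × 57.5 / (1 − 0.0294) = 1.6905 / 0.9706 ≈ 1.74% per month.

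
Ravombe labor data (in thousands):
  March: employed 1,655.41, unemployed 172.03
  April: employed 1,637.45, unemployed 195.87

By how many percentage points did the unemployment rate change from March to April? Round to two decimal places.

The unemployment rate changed by +1.27 percentage points.

March: labor force = 1,655.41 + 172.03 = 1,827.44; u = 172.03/1,827.44 = 9.41%.
April: labor force = 1,637.45 + 195.87 = 1,833.32; u = 195.87/1,833.32 = 10.68%.
Change = 10.68% − 9.41% = +1.27 pp.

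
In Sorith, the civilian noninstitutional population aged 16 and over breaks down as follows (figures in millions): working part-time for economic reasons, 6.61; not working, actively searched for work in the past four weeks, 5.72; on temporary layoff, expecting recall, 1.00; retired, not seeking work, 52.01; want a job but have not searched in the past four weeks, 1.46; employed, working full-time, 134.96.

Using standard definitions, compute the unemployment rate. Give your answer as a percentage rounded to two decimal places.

Employed = 6.61 + 134.96 = 141.57 million (anyone who worked, including part-time for economic reasons, counts as employed).
Unemployed = 5.72 + 1.00 = 6.72 million (jobless and actively searching, or on temporary layoff).
Labor force = 141.57 + 6.72 = 148.29 million.
Unemployment rate = 6.72 / 148.29 = 4.53%.

Unemployment rate ≈ 4.53%.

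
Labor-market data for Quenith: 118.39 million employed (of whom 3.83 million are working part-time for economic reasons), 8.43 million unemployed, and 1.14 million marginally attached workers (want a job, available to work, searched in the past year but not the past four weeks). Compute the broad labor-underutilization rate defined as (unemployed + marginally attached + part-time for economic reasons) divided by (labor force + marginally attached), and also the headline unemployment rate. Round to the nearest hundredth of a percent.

Broad underutilization rate ≈ 10.47%; headline unemployment rate ≈ 6.65%.

Labor force = 118.39 + 8.43 = 126.82 million.
Numerator = 8.43 + 1.14 + 3.83 = 13.40 million.
Denominator = 126.82 + 1.14 = 127.96 million.
Broad rate = 13.40 / 127.96 = 10.47%.
Headline unemployment rate = 8.43 / 126.82 = 6.65%.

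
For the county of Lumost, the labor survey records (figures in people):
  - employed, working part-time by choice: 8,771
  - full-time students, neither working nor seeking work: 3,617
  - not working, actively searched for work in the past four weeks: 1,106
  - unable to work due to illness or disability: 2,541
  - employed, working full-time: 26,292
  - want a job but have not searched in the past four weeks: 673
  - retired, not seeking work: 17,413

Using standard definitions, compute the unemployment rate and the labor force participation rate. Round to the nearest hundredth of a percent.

Employed = 8,771 + 26,292 = 35,063.
Unemployed = 1,106.
Labor force = 35,063 + 1,106 = 36,169.
Not in labor force = 3,617 + 2,541 + 673 + 17,413 = 24,244 (those not working and not actively searching are outside the labor force — including those who want a job but have given up searching).
Civilian working-age population = 36,169 + 24,244 = 60,413.
Unemployment rate = 1,106 / 36,169 = 3.06%.
Labor force participation rate = 36,169 / 60,413 = 59.87%.

Unemployment rate ≈ 3.06%; labor force participation rate ≈ 59.87%.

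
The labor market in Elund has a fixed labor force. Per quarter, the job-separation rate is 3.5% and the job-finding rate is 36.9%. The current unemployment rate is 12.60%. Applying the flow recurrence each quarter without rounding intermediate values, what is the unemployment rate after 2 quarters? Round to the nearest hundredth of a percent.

With a fixed labor force, u_{t+1} = u_t + s·(1−u_t) − f·u_t = u_t·(1−s−f) + s.
Here 1−s−f = 0.596 and s = 0.035.
u_1 = 0.126000 × 0.596 + 0.035 = 0.110096.
u_2 = 0.110096 × 0.596 + 0.035 = 0.100617.

Unemployment rate after two quarters ≈ 10.06%.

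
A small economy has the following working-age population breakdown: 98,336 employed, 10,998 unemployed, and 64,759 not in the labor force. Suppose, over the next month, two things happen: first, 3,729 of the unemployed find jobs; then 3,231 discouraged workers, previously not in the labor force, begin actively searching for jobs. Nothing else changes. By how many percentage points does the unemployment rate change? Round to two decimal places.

The unemployment rate changes by −0.73 percentage points.

Initially, labor force = 98,336 + 10,998 = 109,334, so u = 10,998/109,334 = 10.06%.
After the first change, unemployed falls and employed rises by 3,729; labor force unchanged → E = 102,065, U = 7,269, labor force = 109,334.
After the second change, unemployed and labor force both rise by 3,231 → E = 102,065, U = 10,500, labor force = 112,565.
New unemployment rate = 10,500 / 112,565 = 9.33%.
Change = 9.33% − 10.06% = −0.73 percentage points.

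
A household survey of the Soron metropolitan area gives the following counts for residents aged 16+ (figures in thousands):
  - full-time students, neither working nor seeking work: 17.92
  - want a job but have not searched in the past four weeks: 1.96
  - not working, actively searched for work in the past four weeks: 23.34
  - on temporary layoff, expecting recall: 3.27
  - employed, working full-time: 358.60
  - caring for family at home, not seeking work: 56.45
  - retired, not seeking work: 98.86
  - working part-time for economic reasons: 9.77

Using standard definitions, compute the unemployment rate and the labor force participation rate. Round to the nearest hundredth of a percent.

Employed = 358.60 + 9.77 = 368.37 thousand (anyone who worked, including part-time for economic reasons, counts as employed).
Unemployed = 23.34 + 3.27 = 26.61 thousand (jobless and actively searching, or on temporary layoff).
Labor force = 368.37 + 26.61 = 394.98 thousand.
Not in labor force = 17.92 + 1.96 + 56.45 + 98.86 = 175.19 thousand (those not working and not actively searching are outside the labor force — including those who want a job but have given up searching).
Civilian working-age population = 394.98 + 175.19 = 570.17 thousand.
Unemployment rate = 26.61 / 394.98 = 6.74%.
Labor force participation rate = 394.98 / 570.17 = 69.27%.

Unemployment rate ≈ 6.74%; labor force participation rate ≈ 69.27%.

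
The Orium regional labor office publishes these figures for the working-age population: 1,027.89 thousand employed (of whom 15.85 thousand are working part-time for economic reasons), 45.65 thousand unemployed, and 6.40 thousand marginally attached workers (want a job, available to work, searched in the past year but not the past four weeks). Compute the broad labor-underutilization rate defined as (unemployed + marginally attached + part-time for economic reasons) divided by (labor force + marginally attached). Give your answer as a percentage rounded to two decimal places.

Broad underutilization rate ≈ 6.29%.

Labor force = 1,027.89 + 45.65 = 1,073.54 thousand.
Numerator = 45.65 + 6.40 + 15.85 = 67.90 thousand.
Denominator = 1,073.54 + 6.40 = 1,079.94 thousand.
Broad rate = 67.90 / 1,079.94 = 6.29%.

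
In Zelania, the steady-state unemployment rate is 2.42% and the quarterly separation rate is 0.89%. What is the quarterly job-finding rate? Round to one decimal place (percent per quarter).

From u* = s/(s+f): f = s·(1−u)/u.
f = 0.89 × (1 − 0.0242) / 0.0242 = 0.8685 / 0.0242 ≈ 35.9% per quarter.

Job-finding rate ≈ 35.9% per quarter.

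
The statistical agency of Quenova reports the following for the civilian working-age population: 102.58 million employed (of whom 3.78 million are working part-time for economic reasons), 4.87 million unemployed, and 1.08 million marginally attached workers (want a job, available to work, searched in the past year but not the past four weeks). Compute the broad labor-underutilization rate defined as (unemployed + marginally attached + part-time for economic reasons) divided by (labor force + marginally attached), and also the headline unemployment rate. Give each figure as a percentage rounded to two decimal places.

Labor force = 102.58 + 4.87 = 107.45 million.
Numerator = 4.87 + 1.08 + 3.78 = 9.73 million.
Denominator = 107.45 + 1.08 = 108.53 million.
Broad rate = 9.73 / 108.53 = 8.97%.
Headline unemployment rate = 4.87 / 107.45 = 4.53%.

Broad underutilization rate ≈ 8.97%; headline unemployment rate ≈ 4.53%.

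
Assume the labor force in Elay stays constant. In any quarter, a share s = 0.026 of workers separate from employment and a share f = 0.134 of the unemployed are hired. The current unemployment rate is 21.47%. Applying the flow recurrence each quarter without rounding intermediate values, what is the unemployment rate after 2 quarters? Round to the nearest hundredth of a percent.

With a fixed labor force, u_{t+1} = u_t + s·(1−u_t) − f·u_t = u_t·(1−s−f) + s.
Here 1−s−f = 0.840 and s = 0.026.
u_1 = 0.214700 × 0.840 + 0.026 = 0.206348.
u_2 = 0.206348 × 0.840 + 0.026 = 0.199332.

Unemployment rate after two quarters ≈ 19.93%.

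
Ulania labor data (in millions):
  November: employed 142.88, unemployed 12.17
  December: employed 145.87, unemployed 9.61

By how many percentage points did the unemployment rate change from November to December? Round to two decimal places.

November: labor force = 142.88 + 12.17 = 155.05; u = 12.17/155.05 = 7.85%.
December: labor force = 145.87 + 9.61 = 155.48; u = 9.61/155.48 = 6.18%.
Change = 6.18% − 7.85% = −1.67 pp.

The unemployment rate changed by −1.67 percentage points.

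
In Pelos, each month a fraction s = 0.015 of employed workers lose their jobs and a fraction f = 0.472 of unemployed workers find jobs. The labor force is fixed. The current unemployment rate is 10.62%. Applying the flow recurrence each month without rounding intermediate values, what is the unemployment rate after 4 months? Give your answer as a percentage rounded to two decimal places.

With a fixed labor force, u_{t+1} = u_t + s·(1−u_t) − f·u_t = u_t·(1−s−f) + s.
Here 1−s−f = 0.513 and s = 0.015.
u_1 = 0.106200 × 0.513 + 0.015 = 0.069481.
u_2 = 0.069481 × 0.513 + 0.015 = 0.050644.
u_3 = 0.050644 × 0.513 + 0.015 = 0.040980.
u_4 = 0.040980 × 0.513 + 0.015 = 0.036023.

Unemployment rate after four months ≈ 3.60%.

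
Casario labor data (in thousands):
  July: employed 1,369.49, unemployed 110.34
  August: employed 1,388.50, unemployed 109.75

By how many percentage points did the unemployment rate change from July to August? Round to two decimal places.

July: labor force = 1,369.49 + 110.34 = 1,479.83; u = 110.34/1,479.83 = 7.46%.
August: labor force = 1,388.50 + 109.75 = 1,498.25; u = 109.75/1,498.25 = 7.33%.
Change = 7.33% − 7.46% = −0.13 pp.

The unemployment rate changed by −0.13 percentage points.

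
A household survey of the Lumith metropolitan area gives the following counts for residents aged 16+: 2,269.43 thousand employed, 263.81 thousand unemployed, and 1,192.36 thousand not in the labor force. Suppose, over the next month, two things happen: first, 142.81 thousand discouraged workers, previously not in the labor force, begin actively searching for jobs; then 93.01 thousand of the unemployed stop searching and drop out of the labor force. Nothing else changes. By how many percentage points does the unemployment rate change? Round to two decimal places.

Initially, labor force = 2,269.43 + 263.81 = 2,533.24 thousand, so u = 263.81/2,533.24 = 10.41%.
After the first change, unemployed and labor force both rise by 142.81 → E = 2,269.43, U = 406.62, labor force = 2,676.05 thousand.
After the second change, unemployed and labor force both fall by 93.01 → E = 2,269.43, U = 313.61, labor force = 2,583.04 thousand.
New unemployment rate = 313.61 / 2,583.04 = 12.14%.
Change = 12.14% − 10.41% = +1.73 percentage points.

The unemployment rate changes by +1.73 percentage points.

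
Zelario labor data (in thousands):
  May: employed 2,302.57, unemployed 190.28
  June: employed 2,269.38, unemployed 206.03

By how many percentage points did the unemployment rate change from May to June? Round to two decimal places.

May: labor force = 2,302.57 + 190.28 = 2,492.85; u = 190.28/2,492.85 = 7.63%.
June: labor force = 2,269.38 + 206.03 = 2,475.41; u = 206.03/2,475.41 = 8.32%.
Change = 8.32% − 7.63% = +0.69 pp.

The unemployment rate changed by +0.69 percentage points.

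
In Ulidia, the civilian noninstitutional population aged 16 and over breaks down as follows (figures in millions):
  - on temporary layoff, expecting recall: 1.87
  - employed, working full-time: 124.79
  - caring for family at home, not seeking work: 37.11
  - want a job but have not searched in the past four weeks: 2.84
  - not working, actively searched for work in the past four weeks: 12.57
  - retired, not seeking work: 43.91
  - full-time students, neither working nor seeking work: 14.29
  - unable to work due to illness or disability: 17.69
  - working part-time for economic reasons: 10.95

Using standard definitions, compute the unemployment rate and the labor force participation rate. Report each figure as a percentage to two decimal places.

Unemployment rate ≈ 9.62%; labor force participation rate ≈ 56.45%.

Employed = 124.79 + 10.95 = 135.74 million (anyone who worked, including part-time for economic reasons, counts as employed).
Unemployed = 1.87 + 12.57 = 14.44 million (jobless and actively searching, or on temporary layoff).
Labor force = 135.74 + 14.44 = 150.18 million.
Not in labor force = 37.11 + 2.84 + 43.91 + 14.29 + 17.69 = 115.84 million (those not working and not actively searching are outside the labor force — including those who want a job but have given up searching).
Civilian working-age population = 150.18 + 115.84 = 266.02 million.
Unemployment rate = 14.44 / 150.18 = 9.62%.
Labor force participation rate = 150.18 / 266.02 = 56.45%.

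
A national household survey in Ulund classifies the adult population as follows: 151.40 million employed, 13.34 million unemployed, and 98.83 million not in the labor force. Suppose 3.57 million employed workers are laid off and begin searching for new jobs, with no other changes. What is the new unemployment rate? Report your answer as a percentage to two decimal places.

Initially, labor force = 151.40 + 13.34 = 164.74 million, so u = 13.34/164.74 = 8.10%.
After the change, employed falls and unemployed rises by 3.57; labor force unchanged → E = 147.83, U = 16.91, labor force = 164.74 million.
New unemployment rate = 16.91 / 164.74 = 10.26%.

New unemployment rate ≈ 10.26%.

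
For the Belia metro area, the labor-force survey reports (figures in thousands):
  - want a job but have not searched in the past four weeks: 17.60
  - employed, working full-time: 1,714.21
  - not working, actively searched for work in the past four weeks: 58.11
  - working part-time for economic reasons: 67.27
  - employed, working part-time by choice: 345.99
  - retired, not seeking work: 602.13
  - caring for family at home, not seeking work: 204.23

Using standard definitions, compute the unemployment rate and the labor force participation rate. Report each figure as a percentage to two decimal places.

Unemployment rate ≈ 2.66%; labor force participation rate ≈ 72.62%.

Employed = 1,714.21 + 67.27 + 345.99 = 2,127.47 thousand (anyone who worked, including part-time for economic reasons, counts as employed).
Unemployed = 58.11 thousand.
Labor force = 2,127.47 + 58.11 = 2,185.58 thousand.
Not in labor force = 17.60 + 602.13 + 204.23 = 823.96 thousand (those not working and not actively searching are outside the labor force — including those who want a job but have given up searching).
Civilian working-age population = 2,185.58 + 823.96 = 3,009.54 thousand.
Unemployment rate = 58.11 / 2,185.58 = 2.66%.
Labor force participation rate = 2,185.58 / 3,009.54 = 72.62%.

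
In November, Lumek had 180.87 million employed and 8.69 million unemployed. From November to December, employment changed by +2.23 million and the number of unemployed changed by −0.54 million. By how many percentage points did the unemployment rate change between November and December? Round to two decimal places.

The unemployment rate changed by −0.32 percentage points.

November: labor force = 180.87 + 8.69 = 189.56; u = 8.69/189.56 = 4.58%.
December: labor force = 183.10 + 8.15 = 191.25; u = 8.15/191.25 = 4.26%.
Change = 4.26% − 4.58% = −0.32 pp.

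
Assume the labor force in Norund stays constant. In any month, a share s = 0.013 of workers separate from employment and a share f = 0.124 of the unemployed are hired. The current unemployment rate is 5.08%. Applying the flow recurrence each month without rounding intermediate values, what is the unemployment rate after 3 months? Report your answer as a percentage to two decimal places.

With a fixed labor force, u_{t+1} = u_t + s·(1−u_t) − f·u_t = u_t·(1−s−f) + s.
Here 1−s−f = 0.863 and s = 0.013.
u_1 = 0.050800 × 0.863 + 0.013 = 0.056840.
u_2 = 0.056840 × 0.863 + 0.013 = 0.062053.
u_3 = 0.062053 × 0.863 + 0.013 = 0.066552.

Unemployment rate after three months ≈ 6.66%.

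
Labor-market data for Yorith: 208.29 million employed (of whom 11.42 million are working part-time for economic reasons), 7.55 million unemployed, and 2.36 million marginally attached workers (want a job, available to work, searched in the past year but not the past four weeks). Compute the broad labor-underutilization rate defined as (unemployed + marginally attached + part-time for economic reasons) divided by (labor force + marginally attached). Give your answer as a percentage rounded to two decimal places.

Labor force = 208.29 + 7.55 = 215.84 million.
Numerator = 7.55 + 2.36 + 11.42 = 21.33 million.
Denominator = 215.84 + 2.36 = 218.20 million.
Broad rate = 21.33 / 218.20 = 9.78%.

Broad underutilization rate ≈ 9.78%.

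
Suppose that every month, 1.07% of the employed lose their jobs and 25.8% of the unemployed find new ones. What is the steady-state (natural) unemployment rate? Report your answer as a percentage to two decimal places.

At steady state the flows balance: s·E = f·U, so U/(E+U) = s/(s+f).
u* = 1.07 / (1.07 + 25.8) = 1.07 / 26.87 = 3.98%.

Steady-state unemployment rate ≈ 3.98%.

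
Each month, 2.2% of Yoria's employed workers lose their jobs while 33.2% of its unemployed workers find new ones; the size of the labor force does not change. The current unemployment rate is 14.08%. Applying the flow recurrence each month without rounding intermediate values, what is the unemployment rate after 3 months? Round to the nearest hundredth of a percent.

Unemployment rate after three months ≈ 8.34%.

With a fixed labor force, u_{t+1} = u_t + s·(1−u_t) − f·u_t = u_t·(1−s−f) + s.
Here 1−s−f = 0.646 and s = 0.022.
u_1 = 0.140800 × 0.646 + 0.022 = 0.112957.
u_2 = 0.112957 × 0.646 + 0.022 = 0.094970.
u_3 = 0.094970 × 0.646 + 0.022 = 0.083351.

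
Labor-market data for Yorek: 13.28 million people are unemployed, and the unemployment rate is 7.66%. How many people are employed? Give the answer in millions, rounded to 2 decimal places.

About 160.09 million are employed.

Labor force = U / u = 13.28 / 0.0766 ≈ 173.37 million.
Employed = labor force − unemployed = 173.37 − 13.28 = 160.09 million.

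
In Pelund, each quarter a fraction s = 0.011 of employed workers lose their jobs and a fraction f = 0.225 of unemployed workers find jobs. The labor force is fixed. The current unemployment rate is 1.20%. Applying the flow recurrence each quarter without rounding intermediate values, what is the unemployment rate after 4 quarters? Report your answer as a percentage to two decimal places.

With a fixed labor force, u_{t+1} = u_t + s·(1−u_t) − f·u_t = u_t·(1−s−f) + s.
Here 1−s−f = 0.764 and s = 0.011.
u_1 = 0.012000 × 0.764 + 0.011 = 0.020168.
u_2 = 0.020168 × 0.764 + 0.011 = 0.026408.
u_3 = 0.026408 × 0.764 + 0.011 = 0.031176.
u_4 = 0.031176 × 0.764 + 0.011 = 0.034818.

Unemployment rate after four quarters ≈ 3.48%.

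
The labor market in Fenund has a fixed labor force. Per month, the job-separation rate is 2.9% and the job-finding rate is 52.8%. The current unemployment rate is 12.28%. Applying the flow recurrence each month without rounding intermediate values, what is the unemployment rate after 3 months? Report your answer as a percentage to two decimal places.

With a fixed labor force, u_{t+1} = u_t + s·(1−u_t) − f·u_t = u_t·(1−s−f) + s.
Here 1−s−f = 0.443 and s = 0.029.
u_1 = 0.122800 × 0.443 + 0.029 = 0.083400.
u_2 = 0.083400 × 0.443 + 0.029 = 0.065946.
u_3 = 0.065946 × 0.443 + 0.029 = 0.058214.

Unemployment rate after three months ≈ 5.82%.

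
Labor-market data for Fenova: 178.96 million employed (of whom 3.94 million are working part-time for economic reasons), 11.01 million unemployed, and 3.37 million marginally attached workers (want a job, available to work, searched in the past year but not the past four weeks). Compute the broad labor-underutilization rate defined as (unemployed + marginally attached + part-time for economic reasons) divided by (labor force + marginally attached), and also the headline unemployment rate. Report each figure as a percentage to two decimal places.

Labor force = 178.96 + 11.01 = 189.97 million.
Numerator = 11.01 + 3.37 + 3.94 = 18.32 million.
Denominator = 189.97 + 3.37 = 193.34 million.
Broad rate = 18.32 / 193.34 = 9.48%.
Headline unemployment rate = 11.01 / 189.97 = 5.80%.

Broad underutilization rate ≈ 9.48%; headline unemployment rate ≈ 5.80%.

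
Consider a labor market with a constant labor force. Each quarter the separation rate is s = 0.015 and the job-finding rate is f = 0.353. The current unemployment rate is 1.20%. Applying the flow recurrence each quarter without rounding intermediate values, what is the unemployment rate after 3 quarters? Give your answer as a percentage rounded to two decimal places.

With a fixed labor force, u_{t+1} = u_t + s·(1−u_t) − f·u_t = u_t·(1−s−f) + s.
Here 1−s−f = 0.632 and s = 0.015.
u_1 = 0.012000 × 0.632 + 0.015 = 0.022584.
u_2 = 0.022584 × 0.632 + 0.015 = 0.029273.
u_3 = 0.029273 × 0.632 + 0.015 = 0.033501.

Unemployment rate after three quarters ≈ 3.35%.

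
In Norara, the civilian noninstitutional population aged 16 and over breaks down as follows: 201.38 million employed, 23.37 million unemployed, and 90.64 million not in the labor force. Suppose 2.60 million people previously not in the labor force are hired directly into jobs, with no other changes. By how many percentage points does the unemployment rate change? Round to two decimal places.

Initially, labor force = 201.38 + 23.37 = 224.75 million, so u = 23.37/224.75 = 10.40%.
After the change, employed and labor force both rise by 2.60; unemployed unchanged → E = 203.98, U = 23.37, labor force = 227.35 million.
New unemployment rate = 23.37 / 227.35 = 10.28%.
Change = 10.28% − 10.40% = −0.12 percentage points.

The unemployment rate changes by −0.12 percentage points.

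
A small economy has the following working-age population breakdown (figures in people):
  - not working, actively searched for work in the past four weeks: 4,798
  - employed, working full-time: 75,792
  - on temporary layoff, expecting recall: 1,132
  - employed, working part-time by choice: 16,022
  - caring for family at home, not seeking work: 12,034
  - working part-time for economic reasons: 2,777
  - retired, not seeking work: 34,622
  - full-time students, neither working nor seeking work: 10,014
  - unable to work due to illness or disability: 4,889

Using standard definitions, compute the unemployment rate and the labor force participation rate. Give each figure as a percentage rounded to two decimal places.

Employed = 75,792 + 16,022 + 2,777 = 94,591 (anyone who worked, including part-time for economic reasons, counts as employed).
Unemployed = 4,798 + 1,132 = 5,930 (jobless and actively searching, or on temporary layoff).
Labor force = 94,591 + 5,930 = 100,521.
Not in labor force = 12,034 + 34,622 + 10,014 + 4,889 = 61,559 (those not working and not actively searching are outside the labor force).
Civilian working-age population = 100,521 + 61,559 = 162,080.
Unemployment rate = 5,930 / 100,521 = 5.90%.
Labor force participation rate = 100,521 / 162,080 = 62.02%.

Unemployment rate ≈ 5.90%; labor force participation rate ≈ 62.02%.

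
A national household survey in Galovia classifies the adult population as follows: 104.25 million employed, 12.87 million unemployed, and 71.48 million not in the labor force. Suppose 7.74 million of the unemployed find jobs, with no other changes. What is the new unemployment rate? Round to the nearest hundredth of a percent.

New unemployment rate ≈ 4.38%.

Initially, labor force = 104.25 + 12.87 = 117.12 million, so u = 12.87/117.12 = 10.99%.
After the change, unemployed falls and employed rises by 7.74; labor force unchanged → E = 111.99, U = 5.13, labor force = 117.12 million.
New unemployment rate = 5.13 / 117.12 = 4.38%.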